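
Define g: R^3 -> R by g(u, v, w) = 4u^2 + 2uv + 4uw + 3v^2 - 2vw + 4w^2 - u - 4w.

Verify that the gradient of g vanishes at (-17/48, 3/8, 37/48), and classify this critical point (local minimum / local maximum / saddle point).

∇g = (8u + 2v + 4w - 1, 2u + 6v - 2w, 4u - 2v + 8w - 4); substituting (-17/48, 3/8, 37/48) gives ∇g = (0, 0, 0), so (-17/48, 3/8, 37/48) is indeed a critical point.
The Hessian is constant: H = [[8, 2, 4], [2, 6, -2], [4, -2, 8]].
Leading principal minors: Δ₁ = 8, Δ₂ = 44, Δ₃ = 192.
All leading minors are positive, so H is positive definite: a local minimum.

local minimum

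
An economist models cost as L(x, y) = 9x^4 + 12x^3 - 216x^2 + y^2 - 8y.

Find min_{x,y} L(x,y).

L(x,y) separates as P(x) + Q(y), so its minimum is min P + min Q.
P'(x) = 36x(x - 3)(x + 4) vanishes at x ∈ {-4, 0, 3}; Q'(y) = 2y - 8 vanishes at y ∈ {4}.
Local minima of P (where P''>0): P(-4)=-1920, P(3)=-891. Local minima of Q: Q(4)=-16.
So the global minimum of L is P(-4) + Q(4) = -1920 − 16 = -1936, attained at (-4, 4).

-1936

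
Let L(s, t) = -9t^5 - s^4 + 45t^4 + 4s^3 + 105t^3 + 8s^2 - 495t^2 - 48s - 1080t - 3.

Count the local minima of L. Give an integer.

2

L separates as a function of s plus a function of t, so ∇L=0 decouples.
∂L/∂s = -4(s - 3)(s - 2)(s + 2) = 0 at s ∈ {-2, 2, 3}; ∂L/∂t = -45(t - 4)(t - 3)(t + 1)(t + 2) = 0 at t ∈ {-2, -1, 3, 4}.
The Hessian is diagonal: diag(L_ss, L_tt). Second derivatives: L_ss(-2)=-80, L_ss(2)=16, L_ss(3)=-20; L_tt(-2)=1350, L_tt(-1)=-900, L_tt(3)=900, L_tt(4)=-1350.
Local minima occur where both diagonal entries positive: (2, -2), (2, 3). Count: 2.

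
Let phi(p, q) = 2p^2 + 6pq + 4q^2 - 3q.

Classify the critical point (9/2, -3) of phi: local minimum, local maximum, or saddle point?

saddle point

The Hessian of phi is constant: H = [[4, 6], [6, 8]].
det(H) = 4·8 − 6² = -4.
Since det(H) < 0, H is indefinite and the critical point is a saddle point.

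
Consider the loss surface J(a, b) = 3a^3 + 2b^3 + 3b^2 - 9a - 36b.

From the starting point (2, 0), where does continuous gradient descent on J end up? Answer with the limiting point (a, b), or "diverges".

(1, 2)

J is separable, so gradient descent decouples: a follows -∂J/∂a, b follows -∂J/∂b.
∂J/∂a = 9(a - 1)(a + 1); at a=2 this is 27, so a decreases.
∂J/∂b = 6(b - 2)(b + 3); at b=0 this is -36, so b increases.
a converges to its nearest critical value 1 (a local min of the a-part); b converges to 2. The iterate converges to (1, 2).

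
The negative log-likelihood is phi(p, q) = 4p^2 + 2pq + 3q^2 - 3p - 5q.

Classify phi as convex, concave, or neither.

phi is quadratic, so its Hessian is the constant matrix H = [[8, 2], [2, 6]].
det(H) = 44, tr(H) = 14.
det(H) > 0 and tr(H) > 0, so H is positive definite everywhere: convex.

convex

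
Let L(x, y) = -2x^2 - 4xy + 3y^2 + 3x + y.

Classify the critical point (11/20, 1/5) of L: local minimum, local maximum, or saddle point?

saddle point

The Hessian of L is constant: H = [[-4, -4], [-4, 6]].
det(H) = (-4)·6 − (-4)² = -40.
Since det(H) < 0, H is indefinite and the critical point is a saddle point.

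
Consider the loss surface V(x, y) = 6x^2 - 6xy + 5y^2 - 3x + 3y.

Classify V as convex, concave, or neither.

convex

V is quadratic, so its Hessian is the constant matrix H = [[12, -6], [-6, 10]].
det(H) = 84, tr(H) = 22.
det(H) > 0 and tr(H) > 0, so H is positive definite everywhere: convex.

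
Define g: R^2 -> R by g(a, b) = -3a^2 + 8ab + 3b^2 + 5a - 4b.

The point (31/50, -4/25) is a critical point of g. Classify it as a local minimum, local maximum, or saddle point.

saddle point

The Hessian of g is constant: H = [[-6, 8], [8, 6]].
det(H) = (-6)·6 − 8² = -100.
Since det(H) < 0, H is indefinite and the critical point is a saddle point.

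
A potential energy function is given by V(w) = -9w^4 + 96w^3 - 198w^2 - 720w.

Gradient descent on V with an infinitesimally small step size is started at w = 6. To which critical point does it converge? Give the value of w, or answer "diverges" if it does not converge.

V'(w) = -36(w - 5)(w - 4)(w + 1), so V'(6) = -504.
Gradient descent moves in the -V' direction, i.e. w is increasing.
There is no critical point above w=6, and V' keeps the same sign, so the iterate runs off to +∞.

diverges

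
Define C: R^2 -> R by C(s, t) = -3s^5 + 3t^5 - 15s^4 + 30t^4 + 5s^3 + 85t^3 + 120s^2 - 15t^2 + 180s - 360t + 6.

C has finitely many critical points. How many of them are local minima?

C separates as a function of s plus a function of t, so ∇C=0 decouples.
∂C/∂s = -15(s - 2)(s + 1)(s + 2)(s + 3) = 0 at s ∈ {-3, -2, -1, 2}; ∂C/∂t = 15(t - 1)(t + 2)(t + 3)(t + 4) = 0 at t ∈ {-4, -3, -2, 1}.
The Hessian is diagonal: diag(C_ss, C_tt). Second derivatives: C_ss(-3)=150, C_ss(-2)=-60, C_ss(-1)=90, C_ss(2)=-900; C_tt(-4)=-150, C_tt(-3)=60, C_tt(-2)=-90, C_tt(1)=900.
Local minima occur where both diagonal entries positive: (-3, -3), (-3, 1), (-1, -3), (-1, 1). Count: 4.

4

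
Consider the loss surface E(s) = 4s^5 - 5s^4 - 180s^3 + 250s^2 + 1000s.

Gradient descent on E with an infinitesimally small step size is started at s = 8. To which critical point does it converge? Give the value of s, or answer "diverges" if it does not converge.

5

E'(s) = 20(s - 5)(s - 2)(s + 1)(s + 5), so E'(8) = 42120.
Gradient descent moves in the -E' direction, i.e. s is decreasing.
The nearest critical point in that direction is s = 5, where E'' = 3600 > 0 (a local minimum). The iterate converges there.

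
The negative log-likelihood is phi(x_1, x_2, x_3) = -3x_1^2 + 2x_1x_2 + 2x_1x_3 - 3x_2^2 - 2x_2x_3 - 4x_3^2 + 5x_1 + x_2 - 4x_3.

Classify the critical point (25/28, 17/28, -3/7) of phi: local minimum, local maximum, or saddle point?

The Hessian is constant: H = [[-6, 2, 2], [2, -6, -2], [2, -2, -8]].
Leading principal minors: Δ₁ = -6, Δ₂ = 32, Δ₃ = -224.
The minors alternate sign starting negative (−, +, −), so H is negative definite: a local maximum.

local maximum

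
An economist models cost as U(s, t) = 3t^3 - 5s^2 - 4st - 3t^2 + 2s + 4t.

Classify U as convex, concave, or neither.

neither

The term 3t^3 is cubic, so the Hessian is not constant.
∂²U/∂t² = 18t - 6, which takes both signs as t varies (negative for sufficiently negative t). A diagonal entry of the Hessian changing sign means the Hessian is neither positive- nor negative-semidefinite on all of R^2.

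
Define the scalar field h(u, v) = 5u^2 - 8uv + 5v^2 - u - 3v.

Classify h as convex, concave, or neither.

convex

h is quadratic, so its Hessian is the constant matrix H = [[10, -8], [-8, 10]].
det(H) = 36, tr(H) = 20.
det(H) > 0 and tr(H) > 0, so H is positive definite everywhere: convex.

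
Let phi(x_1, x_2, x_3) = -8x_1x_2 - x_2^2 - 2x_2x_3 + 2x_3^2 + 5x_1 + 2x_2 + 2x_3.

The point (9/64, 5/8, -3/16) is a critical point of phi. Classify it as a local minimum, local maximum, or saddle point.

saddle point

The Hessian is constant: H = [[0, -8, 0], [-8, -2, -2], [0, -2, 4]].
Leading principal minors: Δ₁ = 0, Δ₂ = -64, Δ₃ = -256.
The minors fit neither the all-positive nor the alternating-sign pattern, so H is indefinite: a saddle point.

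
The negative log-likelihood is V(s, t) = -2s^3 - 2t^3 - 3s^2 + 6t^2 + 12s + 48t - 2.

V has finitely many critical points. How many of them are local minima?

V separates as a function of s plus a function of t, so ∇V=0 decouples.
∂V/∂s = -6(s - 1)(s + 2) = 0 at s ∈ {-2, 1}; ∂V/∂t = -6(t - 4)(t + 2) = 0 at t ∈ {-2, 4}.
The Hessian is diagonal: diag(V_ss, V_tt). Second derivatives: V_ss(-2)=18, V_ss(1)=-18; V_tt(-2)=36, V_tt(4)=-36.
Local minima occur where both diagonal entries positive: (-2, -2). Count: 1.

1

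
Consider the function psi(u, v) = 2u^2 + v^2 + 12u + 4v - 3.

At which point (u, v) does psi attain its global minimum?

(-3, -2)

psi(u,v) separates as P(u) + Q(v) − 3, so its minimum is min P + min Q − 3.
P'(u) = 4u + 12 vanishes at u ∈ {-3}; Q'(v) = 2v + 4 vanishes at v ∈ {-2}.
Local minima of P (where P''>0): P(-3)=-18. Local minima of Q: Q(-2)=-4.
So the global minimum of psi is P(-3) + Q(-2) − 3 = -18 − 4 − 3 = -25, attained at (-3, -2).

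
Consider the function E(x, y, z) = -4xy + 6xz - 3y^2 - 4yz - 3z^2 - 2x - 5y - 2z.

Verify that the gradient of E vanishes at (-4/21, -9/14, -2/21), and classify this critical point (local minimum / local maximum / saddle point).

∇E = (-4y + 6z - 2, -4x - 6y - 4z - 5, 6x - 4y - 6z - 2); substituting (-4/21, -9/14, -2/21) gives ∇E = (0, 0, 0), so (-4/21, -9/14, -2/21) is indeed a critical point.
The Hessian is constant: H = [[0, -4, 6], [-4, -6, -4], [6, -4, -6]].
Leading principal minors: Δ₁ = 0, Δ₂ = -16, Δ₃ = 504.
The minors fit neither the all-positive nor the alternating-sign pattern, so H is indefinite: a saddle point.

saddle point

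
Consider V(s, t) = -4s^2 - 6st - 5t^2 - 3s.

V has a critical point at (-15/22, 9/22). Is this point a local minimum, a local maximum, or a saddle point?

The Hessian of V is constant: H = [[-8, -6], [-6, -10]].
det(H) = (-8)·(-10) − (-6)² = 44.
det(H) > 0 and tr(H) = -18 < 0, so H is negative definite and the point is a local maximum.

local maximum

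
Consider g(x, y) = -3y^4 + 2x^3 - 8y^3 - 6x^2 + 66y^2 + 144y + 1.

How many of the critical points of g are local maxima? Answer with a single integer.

g separates as a function of x plus a function of y, so ∇g=0 decouples.
∂g/∂x = 6x(x - 2) = 0 at x ∈ {0, 2}; ∂g/∂y = -12(y - 3)(y + 1)(y + 4) = 0 at y ∈ {-4, -1, 3}.
The Hessian is diagonal: diag(g_xx, g_yy). Second derivatives: g_xx(0)=-12, g_xx(2)=12; g_yy(-4)=-252, g_yy(-1)=144, g_yy(3)=-336.
Local maxima occur where both diagonal entries negative: (0, -4), (0, 3). Count: 2.

2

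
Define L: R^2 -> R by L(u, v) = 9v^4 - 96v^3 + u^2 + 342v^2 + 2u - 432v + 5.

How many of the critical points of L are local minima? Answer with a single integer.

2

L separates as a function of u plus a function of v, so ∇L=0 decouples.
∂L/∂u = 2(u + 1) = 0 at u ∈ {-1}; ∂L/∂v = 36(v - 4)(v - 3)(v - 1) = 0 at v ∈ {1, 3, 4}.
The Hessian is diagonal: diag(L_uu, L_vv). Second derivatives: L_uu(-1)=2; L_vv(1)=216, L_vv(3)=-72, L_vv(4)=108.
Local minima occur where both diagonal entries positive: (-1, 1), (-1, 4). Count: 2.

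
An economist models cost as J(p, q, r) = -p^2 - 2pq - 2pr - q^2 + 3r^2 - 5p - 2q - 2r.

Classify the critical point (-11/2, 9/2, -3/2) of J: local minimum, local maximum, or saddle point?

The Hessian is constant: H = [[-2, -2, -2], [-2, -2, 0], [-2, 0, 6]].
Leading principal minors: Δ₁ = -2, Δ₂ = 0, Δ₃ = 8.
The minors fit neither the all-positive nor the alternating-sign pattern, so H is indefinite: a saddle point.

saddle point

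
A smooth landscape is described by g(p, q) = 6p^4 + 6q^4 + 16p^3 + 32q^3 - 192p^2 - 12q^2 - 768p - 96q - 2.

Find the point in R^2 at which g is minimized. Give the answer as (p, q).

(4, -4)

g(p,q) separates as A(p) + B(q) − 2, so its minimum is min A + min B − 2.
A'(p) = 24(p - 4)(p + 2)(p + 4) vanishes at p ∈ {-4, -2, 4}; B'(q) = 24(q - 1)(q + 1)(q + 4) vanishes at q ∈ {-4, -1, 1}.
Local minima of A (where A''>0): A(-4)=512, A(4)=-3584. Local minima of B: B(-4)=-320, B(1)=-70.
So the global minimum of g is A(4) + B(-4) − 2 = -3584 − 320 − 2 = -3906, attained at (4, -4).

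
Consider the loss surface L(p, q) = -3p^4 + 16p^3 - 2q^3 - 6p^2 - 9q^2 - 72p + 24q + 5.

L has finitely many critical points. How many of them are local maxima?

L separates as a function of p plus a function of q, so ∇L=0 decouples.
∂L/∂p = -12(p - 3)(p - 2)(p + 1) = 0 at p ∈ {-1, 2, 3}; ∂L/∂q = -6(q - 1)(q + 4) = 0 at q ∈ {-4, 1}.
The Hessian is diagonal: diag(L_pp, L_qq). Second derivatives: L_pp(-1)=-144, L_pp(2)=36, L_pp(3)=-48; L_qq(-4)=30, L_qq(1)=-30.
Local maxima occur where both diagonal entries negative: (-1, 1), (3, 1). Count: 2.

2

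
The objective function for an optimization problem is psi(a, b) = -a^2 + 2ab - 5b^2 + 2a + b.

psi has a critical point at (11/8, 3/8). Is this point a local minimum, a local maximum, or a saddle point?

local maximum

The Hessian of psi is constant: H = [[-2, 2], [2, -10]].
det(H) = (-2)·(-10) − 2² = 16.
det(H) > 0 and tr(H) = -12 < 0, so H is negative definite and the point is a local maximum.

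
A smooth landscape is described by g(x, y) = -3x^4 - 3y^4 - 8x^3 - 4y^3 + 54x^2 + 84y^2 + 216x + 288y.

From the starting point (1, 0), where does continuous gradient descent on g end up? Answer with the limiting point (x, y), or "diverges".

g is separable, so gradient descent decouples: x follows -∂g/∂x, y follows -∂g/∂y.
∂g/∂x = -12(x - 3)(x + 2)(x + 3); at x=1 this is 288, so x decreases.
∂g/∂y = -12(y - 4)(y + 2)(y + 3); at y=0 this is 288, so y decreases.
x converges to its nearest critical value -2 (a local min of the x-part); y converges to -2. The iterate converges to (-2, -2).

(-2, -2)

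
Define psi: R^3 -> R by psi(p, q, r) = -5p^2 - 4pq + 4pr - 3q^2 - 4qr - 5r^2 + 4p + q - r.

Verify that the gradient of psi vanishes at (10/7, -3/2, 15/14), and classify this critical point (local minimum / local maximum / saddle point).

local maximum

∇psi = (-10p - 4q + 4r + 4, -4p - 6q - 4r + 1, 4p - 4q - 10r - 1); substituting (10/7, -3/2, 15/14) gives ∇psi = (0, 0, 0), so (10/7, -3/2, 15/14) is indeed a critical point.
The Hessian is constant: H = [[-10, -4, 4], [-4, -6, -4], [4, -4, -10]].
Leading principal minors: Δ₁ = -10, Δ₂ = 44, Δ₃ = -56.
The minors alternate sign starting negative (−, +, −), so H is negative definite: a local maximum.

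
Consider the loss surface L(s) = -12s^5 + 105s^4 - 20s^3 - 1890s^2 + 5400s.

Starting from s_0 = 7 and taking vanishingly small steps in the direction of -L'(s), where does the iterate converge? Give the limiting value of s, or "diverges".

diverges

L'(s) = -60(s - 5)(s - 3)(s - 2)(s + 3), so L'(7) = -24000.
Gradient descent moves in the -L' direction, i.e. s is increasing.
There is no critical point above s=7, and L' keeps the same sign, so the iterate runs off to +∞.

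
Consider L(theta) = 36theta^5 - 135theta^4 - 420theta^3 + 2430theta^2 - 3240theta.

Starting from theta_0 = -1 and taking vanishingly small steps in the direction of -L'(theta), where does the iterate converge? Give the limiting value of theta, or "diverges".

1

L'(theta) = 180(theta - 3)(theta - 2)(theta - 1)(theta + 3), so L'(-1) = -8640.
Gradient descent moves in the -L' direction, i.e. theta is increasing.
The nearest critical point in that direction is theta = 1, where L'' = 1440 > 0 (a local minimum). The iterate converges there.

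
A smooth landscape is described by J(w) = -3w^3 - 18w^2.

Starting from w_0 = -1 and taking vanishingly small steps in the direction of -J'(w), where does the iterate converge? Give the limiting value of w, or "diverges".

J'(w) = -9w(w + 4), so J'(-1) = 27.
Gradient descent moves in the -J' direction, i.e. w is decreasing.
The nearest critical point in that direction is w = -4, where J'' = 36 > 0 (a local minimum). The iterate converges there.

-4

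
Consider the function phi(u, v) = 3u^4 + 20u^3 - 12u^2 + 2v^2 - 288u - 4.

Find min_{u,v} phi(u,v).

-420

phi(u,v) separates as P(u) + Q(v) − 4, so its minimum is min P + min Q − 4.
P'(u) = 12(u - 2)(u + 3)(u + 4) vanishes at u ∈ {-4, -3, 2}; Q'(v) = 4v vanishes at v ∈ {0}.
Local minima of P (where P''>0): P(-4)=448, P(2)=-416. Local minima of Q: Q(0)=0.
So the global minimum of phi is P(2) + Q(0) − 4 = -416 + 0 − 4 = -420, attained at (2, 0).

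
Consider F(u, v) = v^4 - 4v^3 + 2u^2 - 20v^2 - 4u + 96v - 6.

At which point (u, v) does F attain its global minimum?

(1, -3)

F(u,v) separates as P(u) + Q(v) − 6, so its minimum is min P + min Q − 6.
P'(u) = 4u - 4 vanishes at u ∈ {1}; Q'(v) = 4(v - 4)(v - 2)(v + 3) vanishes at v ∈ {-3, 2, 4}.
Local minima of P (where P''>0): P(1)=-2. Local minima of Q: Q(-3)=-279, Q(4)=64.
So the global minimum of F is P(1) + Q(-3) − 6 = -2 − 279 − 6 = -287, attained at (1, -3).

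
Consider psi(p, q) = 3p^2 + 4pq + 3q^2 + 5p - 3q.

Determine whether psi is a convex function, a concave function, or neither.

psi is quadratic, so its Hessian is the constant matrix H = [[6, 4], [4, 6]].
det(H) = 20, tr(H) = 12.
det(H) > 0 and tr(H) > 0, so H is positive definite everywhere: convex.

convex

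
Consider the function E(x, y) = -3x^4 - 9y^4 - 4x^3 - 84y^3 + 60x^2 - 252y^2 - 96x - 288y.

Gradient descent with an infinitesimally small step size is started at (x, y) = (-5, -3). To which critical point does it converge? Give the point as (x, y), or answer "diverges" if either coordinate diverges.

diverges

E is separable, so gradient descent decouples: x follows -∂E/∂x, y follows -∂E/∂y.
∂E/∂x = -12(x - 2)(x - 1)(x + 4); at x=-5 this is 504, so x decreases.
∂E/∂y = -36(y + 1)(y + 2)(y + 4); at y=-3 this is -72, so y increases.
The x-coordinate has no critical point in that direction and runs off to infinity.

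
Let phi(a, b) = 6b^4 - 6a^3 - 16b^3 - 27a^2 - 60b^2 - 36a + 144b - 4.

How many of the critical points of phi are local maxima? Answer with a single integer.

1

phi separates as a function of a plus a function of b, so ∇phi=0 decouples.
∂phi/∂a = -18(a + 1)(a + 2) = 0 at a ∈ {-2, -1}; ∂phi/∂b = 24(b - 3)(b - 1)(b + 2) = 0 at b ∈ {-2, 1, 3}.
The Hessian is diagonal: diag(phi_aa, phi_bb). Second derivatives: phi_aa(-2)=18, phi_aa(-1)=-18; phi_bb(-2)=360, phi_bb(1)=-144, phi_bb(3)=240.
Local maxima occur where both diagonal entries negative: (-1, 1). Count: 1.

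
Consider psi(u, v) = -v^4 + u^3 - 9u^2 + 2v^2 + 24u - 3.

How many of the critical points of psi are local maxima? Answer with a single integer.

2

psi separates as a function of u plus a function of v, so ∇psi=0 decouples.
∂psi/∂u = 3(u - 4)(u - 2) = 0 at u ∈ {2, 4}; ∂psi/∂v = -4v(v - 1)(v + 1) = 0 at v ∈ {-1, 0, 1}.
The Hessian is diagonal: diag(psi_uu, psi_vv). Second derivatives: psi_uu(2)=-6, psi_uu(4)=6; psi_vv(-1)=-8, psi_vv(0)=4, psi_vv(1)=-8.
Local maxima occur where both diagonal entries negative: (2, -1), (2, 1). Count: 2.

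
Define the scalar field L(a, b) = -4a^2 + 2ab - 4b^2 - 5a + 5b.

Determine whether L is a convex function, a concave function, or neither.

L is quadratic, so its Hessian is the constant matrix H = [[-8, 2], [2, -8]].
det(H) = 60, tr(H) = -16.
det(H) > 0 and tr(H) < 0, so H is negative definite everywhere: concave.

concave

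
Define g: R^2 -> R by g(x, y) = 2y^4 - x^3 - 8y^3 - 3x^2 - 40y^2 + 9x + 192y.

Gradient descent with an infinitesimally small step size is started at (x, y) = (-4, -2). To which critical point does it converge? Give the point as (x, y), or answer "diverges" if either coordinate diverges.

(-3, -3)

g is separable, so gradient descent decouples: x follows -∂g/∂x, y follows -∂g/∂y.
∂g/∂x = -3(x - 1)(x + 3); at x=-4 this is -15, so x increases.
∂g/∂y = 8(y - 4)(y - 2)(y + 3); at y=-2 this is 192, so y decreases.
x converges to its nearest critical value -3 (a local min of the x-part); y converges to -3. The iterate converges to (-3, -3).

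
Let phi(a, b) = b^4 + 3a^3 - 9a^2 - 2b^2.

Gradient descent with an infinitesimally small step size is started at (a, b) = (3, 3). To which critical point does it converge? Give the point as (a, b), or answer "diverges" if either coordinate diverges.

phi is separable, so gradient descent decouples: a follows -∂phi/∂a, b follows -∂phi/∂b.
∂phi/∂a = 9a(a - 2); at a=3 this is 27, so a decreases.
∂phi/∂b = 4b(b - 1)(b + 1); at b=3 this is 96, so b decreases.
a converges to its nearest critical value 2 (a local min of the a-part); b converges to 1. The iterate converges to (2, 1).

(2, 1)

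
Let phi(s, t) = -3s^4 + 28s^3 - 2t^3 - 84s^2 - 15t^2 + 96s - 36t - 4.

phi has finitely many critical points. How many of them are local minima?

1

phi separates as a function of s plus a function of t, so ∇phi=0 decouples.
∂phi/∂s = -12(s - 4)(s - 2)(s - 1) = 0 at s ∈ {1, 2, 4}; ∂phi/∂t = -6(t + 2)(t + 3) = 0 at t ∈ {-3, -2}.
The Hessian is diagonal: diag(phi_ss, phi_tt). Second derivatives: phi_ss(1)=-36, phi_ss(2)=24, phi_ss(4)=-72; phi_tt(-3)=6, phi_tt(-2)=-6.
Local minima occur where both diagonal entries positive: (2, -3). Count: 1.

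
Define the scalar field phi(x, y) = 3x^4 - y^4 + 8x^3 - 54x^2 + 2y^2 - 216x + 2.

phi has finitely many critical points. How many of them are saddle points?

5

phi separates as a function of x plus a function of y, so ∇phi=0 decouples.
∂phi/∂x = 12(x - 3)(x + 2)(x + 3) = 0 at x ∈ {-3, -2, 3}; ∂phi/∂y = -4y(y - 1)(y + 1) = 0 at y ∈ {-1, 0, 1}.
The Hessian is diagonal: diag(phi_xx, phi_yy). Second derivatives: phi_xx(-3)=72, phi_xx(-2)=-60, phi_xx(3)=360; phi_yy(-1)=-8, phi_yy(0)=4, phi_yy(1)=-8.
Saddle points occur where the two diagonal entries have opposite signs: (-3, -1), (-3, 1), (-2, 0), (3, -1), (3, 1). Count: 5.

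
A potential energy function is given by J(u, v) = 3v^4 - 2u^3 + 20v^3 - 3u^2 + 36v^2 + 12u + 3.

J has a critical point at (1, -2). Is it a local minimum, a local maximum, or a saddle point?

local maximum

The mixed partial ∂²J/∂u∂v is 0, so the Hessian at any point is diag(J_uu, J_vv) = diag(-6(2u + 1), 12(3v^2 + 10v + 6)).
At (1, -2): H = diag(-18, -24).
Both eigenvalues are negative, so H is negative definite: a local maximum.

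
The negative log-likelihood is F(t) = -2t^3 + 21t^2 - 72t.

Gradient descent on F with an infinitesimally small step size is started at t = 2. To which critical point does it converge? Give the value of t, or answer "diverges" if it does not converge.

3

F'(t) = -6(t - 4)(t - 3), so F'(2) = -12.
Gradient descent moves in the -F' direction, i.e. t is increasing.
The nearest critical point in that direction is t = 3, where F'' = 6 > 0 (a local minimum). The iterate converges there.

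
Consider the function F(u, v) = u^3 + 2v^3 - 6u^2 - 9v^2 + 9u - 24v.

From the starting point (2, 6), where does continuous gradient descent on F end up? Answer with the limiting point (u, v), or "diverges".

F is separable, so gradient descent decouples: u follows -∂F/∂u, v follows -∂F/∂v.
∂F/∂u = 3(u - 3)(u - 1); at u=2 this is -3, so u increases.
∂F/∂v = 6(v - 4)(v + 1); at v=6 this is 84, so v decreases.
u converges to its nearest critical value 3 (a local min of the u-part); v converges to 4. The iterate converges to (3, 4).

(3, 4)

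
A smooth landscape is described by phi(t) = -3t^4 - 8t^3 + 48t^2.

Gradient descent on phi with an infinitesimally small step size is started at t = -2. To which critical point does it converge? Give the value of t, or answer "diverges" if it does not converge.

0

phi'(t) = -12t(t - 2)(t + 4), so phi'(-2) = -192.
Gradient descent moves in the -phi' direction, i.e. t is increasing.
The nearest critical point in that direction is t = 0, where phi'' = 96 > 0 (a local minimum). The iterate converges there.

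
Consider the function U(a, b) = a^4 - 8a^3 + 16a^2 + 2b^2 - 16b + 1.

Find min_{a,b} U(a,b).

-31

U(a,b) separates as P(a) + Q(b) + 1, so its minimum is min P + min Q + 1.
P'(a) = 4a(a - 4)(a - 2) vanishes at a ∈ {0, 2, 4}; Q'(b) = 4b - 16 vanishes at b ∈ {4}.
Local minima of P (where P''>0): P(0)=0, P(4)=0. Local minima of Q: Q(4)=-32.
So the global minimum of U is P(0) + Q(4) + 1 = 0 − 32 + 1 = -31, attained at (0, 4).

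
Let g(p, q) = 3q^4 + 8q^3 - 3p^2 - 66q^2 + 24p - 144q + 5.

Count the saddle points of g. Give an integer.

2

g separates as a function of p plus a function of q, so ∇g=0 decouples.
∂g/∂p = -6(p - 4) = 0 at p ∈ {4}; ∂g/∂q = 12(q - 3)(q + 1)(q + 4) = 0 at q ∈ {-4, -1, 3}.
The Hessian is diagonal: diag(g_pp, g_qq). Second derivatives: g_pp(4)=-6; g_qq(-4)=252, g_qq(-1)=-144, g_qq(3)=336.
Saddle points occur where the two diagonal entries have opposite signs: (4, -4), (4, 3). Count: 2.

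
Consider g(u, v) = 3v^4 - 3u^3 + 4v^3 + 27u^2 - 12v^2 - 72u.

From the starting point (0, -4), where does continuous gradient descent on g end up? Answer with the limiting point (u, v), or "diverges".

g is separable, so gradient descent decouples: u follows -∂g/∂u, v follows -∂g/∂v.
∂g/∂u = -9(u - 4)(u - 2); at u=0 this is -72, so u increases.
∂g/∂v = 12v(v - 1)(v + 2); at v=-4 this is -480, so v increases.
u converges to its nearest critical value 2 (a local min of the u-part); v converges to -2. The iterate converges to (2, -2).

(2, -2)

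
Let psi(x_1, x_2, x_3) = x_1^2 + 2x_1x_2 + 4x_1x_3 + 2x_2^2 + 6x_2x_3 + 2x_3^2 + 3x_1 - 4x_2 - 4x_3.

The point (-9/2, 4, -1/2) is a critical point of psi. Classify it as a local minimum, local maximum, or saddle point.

The Hessian is constant: H = [[2, 2, 4], [2, 4, 6], [4, 6, 4]].
Leading principal minors: Δ₁ = 2, Δ₂ = 4, Δ₃ = -24.
The minors fit neither the all-positive nor the alternating-sign pattern, so H is indefinite: a saddle point.

saddle point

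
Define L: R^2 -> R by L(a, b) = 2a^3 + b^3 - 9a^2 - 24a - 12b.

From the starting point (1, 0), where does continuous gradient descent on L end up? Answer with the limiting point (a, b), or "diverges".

L is separable, so gradient descent decouples: a follows -∂L/∂a, b follows -∂L/∂b.
∂L/∂a = 6(a - 4)(a + 1); at a=1 this is -36, so a increases.
∂L/∂b = 3(b - 2)(b + 2); at b=0 this is -12, so b increases.
a converges to its nearest critical value 4 (a local min of the a-part); b converges to 2. The iterate converges to (4, 2).

(4, 2)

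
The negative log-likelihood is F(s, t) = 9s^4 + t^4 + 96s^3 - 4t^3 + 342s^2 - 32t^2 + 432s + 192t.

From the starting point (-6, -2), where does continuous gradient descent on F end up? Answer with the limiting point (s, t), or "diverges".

F is separable, so gradient descent decouples: s follows -∂F/∂s, t follows -∂F/∂t.
∂F/∂s = 36(s + 1)(s + 3)(s + 4); at s=-6 this is -1080, so s increases.
∂F/∂t = 4(t - 4)(t - 3)(t + 4); at t=-2 this is 240, so t decreases.
s converges to its nearest critical value -4 (a local min of the s-part); t converges to -4. The iterate converges to (-4, -4).

(-4, -4)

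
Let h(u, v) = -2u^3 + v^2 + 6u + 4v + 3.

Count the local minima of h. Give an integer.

h separates as a function of u plus a function of v, so ∇h=0 decouples.
∂h/∂u = -6(u - 1)(u + 1) = 0 at u ∈ {-1, 1}; ∂h/∂v = 2(v + 2) = 0 at v ∈ {-2}.
The Hessian is diagonal: diag(h_uu, h_vv). Second derivatives: h_uu(-1)=12, h_uu(1)=-12; h_vv(-2)=2.
Local minima occur where both diagonal entries positive: (-1, -2). Count: 1.

1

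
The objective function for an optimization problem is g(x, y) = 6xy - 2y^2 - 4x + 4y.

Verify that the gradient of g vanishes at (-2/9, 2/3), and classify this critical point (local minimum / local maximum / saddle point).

∇g = (6y - 4, 6x - 4y + 4); substituting (-2/9, 2/3) gives ∇g = (0, 0), so (-2/9, 2/3) is indeed a critical point.
The Hessian of g is constant: H = [[0, 6], [6, -4]].
det(H) = 0·(-4) − 6² = -36.
Since det(H) < 0, H is indefinite and the critical point is a saddle point.

saddle point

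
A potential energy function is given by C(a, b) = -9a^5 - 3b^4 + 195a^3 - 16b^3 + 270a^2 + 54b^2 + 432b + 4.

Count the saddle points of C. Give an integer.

6

C separates as a function of a plus a function of b, so ∇C=0 decouples.
∂C/∂a = -45a(a - 4)(a + 1)(a + 3) = 0 at a ∈ {-3, -1, 0, 4}; ∂C/∂b = -12(b - 3)(b + 3)(b + 4) = 0 at b ∈ {-4, -3, 3}.
The Hessian is diagonal: diag(C_aa, C_bb). Second derivatives: C_aa(-3)=1890, C_aa(-1)=-450, C_aa(0)=540, C_aa(4)=-6300; C_bb(-4)=-84, C_bb(-3)=72, C_bb(3)=-504.
Saddle points occur where the two diagonal entries have opposite signs: (-3, -4), (-3, 3), (-1, -3), (0, -4), (0, 3), (4, -3). Count: 6.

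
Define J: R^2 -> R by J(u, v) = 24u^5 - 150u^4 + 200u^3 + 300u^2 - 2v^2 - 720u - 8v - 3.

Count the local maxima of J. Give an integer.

2

J separates as a function of u plus a function of v, so ∇J=0 decouples.
∂J/∂u = 120(u - 3)(u - 2)(u - 1)(u + 1) = 0 at u ∈ {-1, 1, 2, 3}; ∂J/∂v = -4(v + 2) = 0 at v ∈ {-2}.
The Hessian is diagonal: diag(J_uu, J_vv). Second derivatives: J_uu(-1)=-2880, J_uu(1)=480, J_uu(2)=-360, J_uu(3)=960; J_vv(-2)=-4.
Local maxima occur where both diagonal entries negative: (-1, -2), (2, -2). Count: 2.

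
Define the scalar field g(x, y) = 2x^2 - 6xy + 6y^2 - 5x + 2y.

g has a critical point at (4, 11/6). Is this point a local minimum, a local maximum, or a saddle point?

local minimum

The Hessian of g is constant: H = [[4, -6], [-6, 12]].
det(H) = 4·12 − (-6)² = 12.
det(H) > 0 and tr(H) = 16 > 0, so H is positive definite and the point is a local minimum.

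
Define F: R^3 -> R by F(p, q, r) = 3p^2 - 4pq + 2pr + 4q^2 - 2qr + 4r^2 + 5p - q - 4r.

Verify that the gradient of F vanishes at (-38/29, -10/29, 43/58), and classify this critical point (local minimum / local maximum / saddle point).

∇F = (6p - 4q + 2r + 5, -4p + 8q - 2r - 1, 2p - 2q + 8r - 4); substituting (-38/29, -10/29, 43/58) gives ∇F = (0, 0, 0), so (-38/29, -10/29, 43/58) is indeed a critical point.
The Hessian is constant: H = [[6, -4, 2], [-4, 8, -2], [2, -2, 8]].
Leading principal minors: Δ₁ = 6, Δ₂ = 32, Δ₃ = 232.
All leading minors are positive, so H is positive definite: a local minimum.

local minimum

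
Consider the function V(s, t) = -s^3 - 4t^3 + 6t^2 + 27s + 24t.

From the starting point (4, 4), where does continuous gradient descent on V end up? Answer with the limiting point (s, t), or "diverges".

diverges

V is separable, so gradient descent decouples: s follows -∂V/∂s, t follows -∂V/∂t.
∂V/∂s = -3(s - 3)(s + 3); at s=4 this is -21, so s increases.
∂V/∂t = -12(t - 2)(t + 1); at t=4 this is -120, so t increases.
The s-coordinate has no critical point in that direction and runs off to infinity.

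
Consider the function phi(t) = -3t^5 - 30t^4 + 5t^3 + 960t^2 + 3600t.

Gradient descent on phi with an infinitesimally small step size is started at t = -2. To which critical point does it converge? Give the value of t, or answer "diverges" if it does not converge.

phi'(t) = -15(t - 4)(t + 3)(t + 4)(t + 5), so phi'(-2) = 540.
Gradient descent moves in the -phi' direction, i.e. t is decreasing.
The nearest critical point in that direction is t = -3, where phi'' = 210 > 0 (a local minimum). The iterate converges there.

-3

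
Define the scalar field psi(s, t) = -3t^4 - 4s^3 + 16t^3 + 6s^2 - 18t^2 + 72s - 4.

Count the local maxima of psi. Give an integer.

2

psi separates as a function of s plus a function of t, so ∇psi=0 decouples.
∂psi/∂s = -12(s - 3)(s + 2) = 0 at s ∈ {-2, 3}; ∂psi/∂t = -12t(t - 3)(t - 1) = 0 at t ∈ {0, 1, 3}.
The Hessian is diagonal: diag(psi_ss, psi_tt). Second derivatives: psi_ss(-2)=60, psi_ss(3)=-60; psi_tt(0)=-36, psi_tt(1)=24, psi_tt(3)=-72.
Local maxima occur where both diagonal entries negative: (3, 0), (3, 3). Count: 2.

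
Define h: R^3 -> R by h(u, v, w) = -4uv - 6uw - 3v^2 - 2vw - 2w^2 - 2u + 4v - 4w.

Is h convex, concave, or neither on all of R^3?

neither

h is quadratic, so its Hessian is the constant matrix H = [[0, -4, -6], [-4, -6, -2], [-6, -2, -4]].
Leading principal minors: 0, -16, 184.
Neither pattern holds ⇒ H is indefinite ⇒ neither convex nor concave.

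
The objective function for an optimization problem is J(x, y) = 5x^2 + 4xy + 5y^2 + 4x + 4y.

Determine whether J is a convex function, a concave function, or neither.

J is quadratic, so its Hessian is the constant matrix H = [[10, 4], [4, 10]].
det(H) = 84, tr(H) = 20.
det(H) > 0 and tr(H) > 0, so H is positive definite everywhere: convex.

convex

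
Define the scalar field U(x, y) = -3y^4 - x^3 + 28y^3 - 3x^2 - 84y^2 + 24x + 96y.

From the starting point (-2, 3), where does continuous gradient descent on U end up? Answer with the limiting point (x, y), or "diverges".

U is separable, so gradient descent decouples: x follows -∂U/∂x, y follows -∂U/∂y.
∂U/∂x = -3(x - 2)(x + 4); at x=-2 this is 24, so x decreases.
∂U/∂y = -12(y - 4)(y - 2)(y - 1); at y=3 this is 24, so y decreases.
x converges to its nearest critical value -4 (a local min of the x-part); y converges to 2. The iterate converges to (-4, 2).

(-4, 2)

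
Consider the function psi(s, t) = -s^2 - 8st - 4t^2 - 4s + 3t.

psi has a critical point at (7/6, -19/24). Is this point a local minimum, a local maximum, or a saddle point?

The Hessian of psi is constant: H = [[-2, -8], [-8, -8]].
det(H) = (-2)·(-8) − (-8)² = -48.
Since det(H) < 0, H is indefinite and the critical point is a saddle point.

saddle point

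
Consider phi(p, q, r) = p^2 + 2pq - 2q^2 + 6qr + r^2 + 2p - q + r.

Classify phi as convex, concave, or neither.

phi is quadratic, so its Hessian is the constant matrix H = [[2, 2, 0], [2, -4, 6], [0, 6, 2]].
Leading principal minors: 2, -12, -96.
Neither pattern holds ⇒ H is indefinite ⇒ neither convex nor concave.

neither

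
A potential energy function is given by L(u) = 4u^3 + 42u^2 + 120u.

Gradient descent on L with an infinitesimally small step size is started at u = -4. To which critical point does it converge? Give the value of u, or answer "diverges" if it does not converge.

L'(u) = 12(u + 2)(u + 5), so L'(-4) = -24.
Gradient descent moves in the -L' direction, i.e. u is increasing.
The nearest critical point in that direction is u = -2, where L'' = 36 > 0 (a local minimum). The iterate converges there.

-2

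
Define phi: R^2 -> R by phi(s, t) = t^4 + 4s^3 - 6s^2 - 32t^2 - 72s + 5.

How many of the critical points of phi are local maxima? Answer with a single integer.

phi separates as a function of s plus a function of t, so ∇phi=0 decouples.
∂phi/∂s = 12(s - 3)(s + 2) = 0 at s ∈ {-2, 3}; ∂phi/∂t = 4t(t - 4)(t + 4) = 0 at t ∈ {-4, 0, 4}.
The Hessian is diagonal: diag(phi_ss, phi_tt). Second derivatives: phi_ss(-2)=-60, phi_ss(3)=60; phi_tt(-4)=128, phi_tt(0)=-64, phi_tt(4)=128.
Local maxima occur where both diagonal entries negative: (-2, 0). Count: 1.

1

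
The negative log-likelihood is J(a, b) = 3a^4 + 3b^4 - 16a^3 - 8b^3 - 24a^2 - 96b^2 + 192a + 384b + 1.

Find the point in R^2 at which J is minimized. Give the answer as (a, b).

J(a,b) separates as P(a) + Q(b) + 1, so its minimum is min P + min Q + 1.
P'(a) = 12(a - 4)(a - 2)(a + 2) vanishes at a ∈ {-2, 2, 4}; Q'(b) = 12(b - 4)(b - 2)(b + 4) vanishes at b ∈ {-4, 2, 4}.
Local minima of P (where P''>0): P(-2)=-304, P(4)=128. Local minima of Q: Q(-4)=-1792, Q(4)=256.
So the global minimum of J is P(-2) + Q(-4) + 1 = -304 − 1792 + 1 = -2095, attained at (-2, -4).

(-2, -4)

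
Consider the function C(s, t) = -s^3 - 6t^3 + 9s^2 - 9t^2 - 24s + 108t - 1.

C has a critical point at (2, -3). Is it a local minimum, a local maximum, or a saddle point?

The mixed partial ∂²C/∂s∂t is 0, so the Hessian at any point is diag(C_ss, C_tt) = diag(6(-s + 3), -18(2t + 1)).
At (2, -3): H = diag(6, 90).
Both eigenvalues are positive, so H is positive definite: a local minimum.

local minimum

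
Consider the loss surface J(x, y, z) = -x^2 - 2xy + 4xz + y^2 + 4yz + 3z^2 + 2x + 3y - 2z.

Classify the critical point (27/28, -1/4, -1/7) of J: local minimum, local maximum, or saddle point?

The Hessian is constant: H = [[-2, -2, 4], [-2, 2, 4], [4, 4, 6]].
Leading principal minors: Δ₁ = -2, Δ₂ = -8, Δ₃ = -112.
The minors fit neither the all-positive nor the alternating-sign pattern, so H is indefinite: a saddle point.

saddle point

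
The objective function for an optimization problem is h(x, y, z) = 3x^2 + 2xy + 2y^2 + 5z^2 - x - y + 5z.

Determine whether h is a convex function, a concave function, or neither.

convex

h is quadratic, so its Hessian is the constant matrix H = [[6, 2, 0], [2, 4, 0], [0, 0, 10]].
Leading principal minors: 6, 20, 200.
All positive ⇒ H ≻ 0 ⇒ convex.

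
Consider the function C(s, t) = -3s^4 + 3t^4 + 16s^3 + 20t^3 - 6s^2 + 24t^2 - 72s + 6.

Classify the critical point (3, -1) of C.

local maximum

The mixed partial ∂²C/∂s∂t is 0, so the Hessian at any point is diag(C_ss, C_tt) = diag(12(-3s^2 + 8s - 1), 12(3t^2 + 10t + 4)).
At (3, -1): H = diag(-48, -36).
Both eigenvalues are negative, so H is negative definite: a local maximum.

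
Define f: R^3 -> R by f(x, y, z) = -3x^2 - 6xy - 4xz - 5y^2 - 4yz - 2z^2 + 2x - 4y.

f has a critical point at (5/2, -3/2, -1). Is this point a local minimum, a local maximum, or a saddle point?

local maximum

The Hessian is constant: H = [[-6, -6, -4], [-6, -10, -4], [-4, -4, -4]].
Leading principal minors: Δ₁ = -6, Δ₂ = 24, Δ₃ = -32.
The minors alternate sign starting negative (−, +, −), so H is negative definite: a local maximum.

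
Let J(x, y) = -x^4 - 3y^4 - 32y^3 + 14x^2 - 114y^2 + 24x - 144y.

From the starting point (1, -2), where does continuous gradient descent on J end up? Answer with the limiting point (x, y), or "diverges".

(-1, -3)

J is separable, so gradient descent decouples: x follows -∂J/∂x, y follows -∂J/∂y.
∂J/∂x = -4(x - 3)(x + 1)(x + 2); at x=1 this is 48, so x decreases.
∂J/∂y = -12(y + 1)(y + 3)(y + 4); at y=-2 this is 24, so y decreases.
x converges to its nearest critical value -1 (a local min of the x-part); y converges to -3. The iterate converges to (-1, -3).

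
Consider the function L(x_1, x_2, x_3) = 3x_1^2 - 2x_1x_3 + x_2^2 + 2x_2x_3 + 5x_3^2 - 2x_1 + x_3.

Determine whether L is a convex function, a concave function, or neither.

convex

L is quadratic, so its Hessian is the constant matrix H = [[6, 0, -2], [0, 2, 2], [-2, 2, 10]].
Leading principal minors: 6, 12, 88.
All positive ⇒ H ≻ 0 ⇒ convex.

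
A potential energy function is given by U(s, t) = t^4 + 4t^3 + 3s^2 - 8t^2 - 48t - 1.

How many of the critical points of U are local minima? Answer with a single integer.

2

U separates as a function of s plus a function of t, so ∇U=0 decouples.
∂U/∂s = 6s = 0 at s ∈ {0}; ∂U/∂t = 4(t - 2)(t + 2)(t + 3) = 0 at t ∈ {-3, -2, 2}.
The Hessian is diagonal: diag(U_ss, U_tt). Second derivatives: U_ss(0)=6; U_tt(-3)=20, U_tt(-2)=-16, U_tt(2)=80.
Local minima occur where both diagonal entries positive: (0, -3), (0, 2). Count: 2.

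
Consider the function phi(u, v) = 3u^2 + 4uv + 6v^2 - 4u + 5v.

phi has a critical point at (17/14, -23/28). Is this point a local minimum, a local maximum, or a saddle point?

The Hessian of phi is constant: H = [[6, 4], [4, 12]].
det(H) = 6·12 − 4² = 56.
det(H) > 0 and tr(H) = 18 > 0, so H is positive definite and the point is a local minimum.

local minimum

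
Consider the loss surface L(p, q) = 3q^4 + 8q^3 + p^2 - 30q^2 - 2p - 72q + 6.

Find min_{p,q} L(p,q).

-147

L(p,q) separates as A(p) + B(q) + 6, so its minimum is min A + min B + 6.
A'(p) = 2p - 2 vanishes at p ∈ {1}; B'(q) = 12(q - 2)(q + 1)(q + 3) vanishes at q ∈ {-3, -1, 2}.
Local minima of A (where A''>0): A(1)=-1. Local minima of B: B(-3)=-27, B(2)=-152.
So the global minimum of L is A(1) + B(2) + 6 = -1 − 152 + 6 = -147, attained at (1, 2).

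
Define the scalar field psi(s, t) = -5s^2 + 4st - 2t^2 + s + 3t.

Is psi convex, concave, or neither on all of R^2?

psi is quadratic, so its Hessian is the constant matrix H = [[-10, 4], [4, -4]].
det(H) = 24, tr(H) = -14.
det(H) > 0 and tr(H) < 0, so H is negative definite everywhere: concave.

concave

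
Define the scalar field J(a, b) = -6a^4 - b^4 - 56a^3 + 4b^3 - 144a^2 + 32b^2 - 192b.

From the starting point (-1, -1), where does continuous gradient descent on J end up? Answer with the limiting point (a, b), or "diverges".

(-3, 3)

J is separable, so gradient descent decouples: a follows -∂J/∂a, b follows -∂J/∂b.
∂J/∂a = -24a(a + 3)(a + 4); at a=-1 this is 144, so a decreases.
∂J/∂b = -4(b - 4)(b - 3)(b + 4); at b=-1 this is -240, so b increases.
a converges to its nearest critical value -3 (a local min of the a-part); b converges to 3. The iterate converges to (-3, 3).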